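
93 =93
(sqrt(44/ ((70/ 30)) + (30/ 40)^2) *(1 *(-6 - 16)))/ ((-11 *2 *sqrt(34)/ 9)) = 45 *sqrt(20706)/ 952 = 6.80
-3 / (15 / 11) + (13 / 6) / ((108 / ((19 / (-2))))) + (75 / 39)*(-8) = -1497383 / 84240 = -17.78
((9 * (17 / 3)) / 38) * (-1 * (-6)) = 153 / 19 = 8.05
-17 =-17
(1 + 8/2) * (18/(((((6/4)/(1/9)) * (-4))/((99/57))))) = -55/19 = -2.89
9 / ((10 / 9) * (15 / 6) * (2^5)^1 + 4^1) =81 / 836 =0.10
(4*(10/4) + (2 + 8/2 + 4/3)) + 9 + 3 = 88/3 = 29.33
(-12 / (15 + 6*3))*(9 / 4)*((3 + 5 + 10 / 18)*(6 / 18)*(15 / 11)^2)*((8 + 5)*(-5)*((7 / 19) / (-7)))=-34125 / 2299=-14.84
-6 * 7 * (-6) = 252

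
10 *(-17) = -170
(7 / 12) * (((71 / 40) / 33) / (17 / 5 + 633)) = 497 / 10080576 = 0.00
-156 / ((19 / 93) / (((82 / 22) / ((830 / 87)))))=-25875018 / 86735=-298.32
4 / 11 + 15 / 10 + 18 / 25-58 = -30479 / 550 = -55.42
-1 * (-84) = 84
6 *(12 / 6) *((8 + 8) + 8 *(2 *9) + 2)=1944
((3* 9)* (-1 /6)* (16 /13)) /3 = -24 /13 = -1.85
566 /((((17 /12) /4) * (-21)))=-9056 /119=-76.10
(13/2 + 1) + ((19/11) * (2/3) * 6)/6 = 571/66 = 8.65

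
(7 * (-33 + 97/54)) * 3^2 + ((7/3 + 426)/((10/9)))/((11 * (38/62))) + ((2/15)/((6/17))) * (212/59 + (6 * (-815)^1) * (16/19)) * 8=-7958851982/554895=-14342.99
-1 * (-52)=52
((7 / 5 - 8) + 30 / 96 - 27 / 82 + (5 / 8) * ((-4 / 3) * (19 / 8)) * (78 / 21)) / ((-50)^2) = -962113 / 172200000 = -0.01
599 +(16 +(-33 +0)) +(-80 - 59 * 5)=207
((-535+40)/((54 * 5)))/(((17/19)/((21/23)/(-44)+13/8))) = -3629/1104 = -3.29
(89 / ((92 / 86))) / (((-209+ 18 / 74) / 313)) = -44320487 / 355304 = -124.74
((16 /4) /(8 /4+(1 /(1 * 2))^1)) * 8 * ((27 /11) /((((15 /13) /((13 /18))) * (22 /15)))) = 8112 /605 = 13.41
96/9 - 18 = -7.33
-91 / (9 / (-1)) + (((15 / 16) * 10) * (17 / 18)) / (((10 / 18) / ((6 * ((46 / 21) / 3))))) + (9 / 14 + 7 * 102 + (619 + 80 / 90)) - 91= 37057 / 28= 1323.46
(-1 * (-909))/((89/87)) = 79083/89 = 888.57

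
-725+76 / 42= -15187 / 21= -723.19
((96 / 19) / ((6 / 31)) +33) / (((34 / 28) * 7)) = 2246 / 323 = 6.95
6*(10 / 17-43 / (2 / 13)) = -28449 / 17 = -1673.47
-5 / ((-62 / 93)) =7.50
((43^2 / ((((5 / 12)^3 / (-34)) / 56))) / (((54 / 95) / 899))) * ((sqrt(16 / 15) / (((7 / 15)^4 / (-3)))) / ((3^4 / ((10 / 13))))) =54979284275200 * sqrt(15) / 4459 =47753723342.51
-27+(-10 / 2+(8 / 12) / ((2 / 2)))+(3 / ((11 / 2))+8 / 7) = -6848 / 231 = -29.65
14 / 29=0.48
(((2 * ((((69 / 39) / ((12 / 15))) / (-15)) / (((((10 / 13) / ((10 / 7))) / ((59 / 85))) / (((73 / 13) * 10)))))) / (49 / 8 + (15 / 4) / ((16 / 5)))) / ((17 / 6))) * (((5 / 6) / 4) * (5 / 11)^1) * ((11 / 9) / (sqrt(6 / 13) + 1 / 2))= 79248800 / 280588077- 158497600 * sqrt(78) / 3647645001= -0.10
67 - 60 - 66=-59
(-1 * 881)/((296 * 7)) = -881/2072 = -0.43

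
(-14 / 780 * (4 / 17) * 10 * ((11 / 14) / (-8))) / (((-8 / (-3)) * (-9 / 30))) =-55 / 10608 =-0.01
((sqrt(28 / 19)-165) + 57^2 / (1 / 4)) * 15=30 * sqrt(133) / 19 + 192465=192483.21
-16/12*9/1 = -12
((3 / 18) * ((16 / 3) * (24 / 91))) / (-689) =-64 / 188097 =-0.00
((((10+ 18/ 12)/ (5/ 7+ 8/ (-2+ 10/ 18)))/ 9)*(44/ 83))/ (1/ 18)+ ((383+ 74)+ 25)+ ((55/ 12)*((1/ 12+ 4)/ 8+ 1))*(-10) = 8610106817/ 20987712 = 410.25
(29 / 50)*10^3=580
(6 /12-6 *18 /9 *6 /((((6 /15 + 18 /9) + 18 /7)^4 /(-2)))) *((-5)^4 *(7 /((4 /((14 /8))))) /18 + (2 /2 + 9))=313833930395 /3666544704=85.59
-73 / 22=-3.32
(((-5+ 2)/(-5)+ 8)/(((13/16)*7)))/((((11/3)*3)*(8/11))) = 86/455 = 0.19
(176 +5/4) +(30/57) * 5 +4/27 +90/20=184.53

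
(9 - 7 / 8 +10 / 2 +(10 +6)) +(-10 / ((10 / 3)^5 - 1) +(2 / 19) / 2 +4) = 502705191 / 15163064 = 33.15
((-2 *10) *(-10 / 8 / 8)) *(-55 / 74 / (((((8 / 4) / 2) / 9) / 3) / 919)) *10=-170589375 / 296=-576315.46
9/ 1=9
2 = 2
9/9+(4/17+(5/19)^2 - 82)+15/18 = -2940683/36822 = -79.86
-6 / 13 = -0.46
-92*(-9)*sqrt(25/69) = 498.40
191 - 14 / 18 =1712 / 9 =190.22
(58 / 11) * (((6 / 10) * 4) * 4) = 2784 / 55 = 50.62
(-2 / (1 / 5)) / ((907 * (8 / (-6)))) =15 / 1814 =0.01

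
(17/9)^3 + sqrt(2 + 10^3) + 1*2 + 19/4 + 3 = 48083/2916 + sqrt(1002) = 48.14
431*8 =3448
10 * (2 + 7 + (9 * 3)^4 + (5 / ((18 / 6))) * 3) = 5314550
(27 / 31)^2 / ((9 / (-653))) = -52893 / 961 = -55.04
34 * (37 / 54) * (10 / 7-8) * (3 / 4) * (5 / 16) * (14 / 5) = -14467 / 144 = -100.47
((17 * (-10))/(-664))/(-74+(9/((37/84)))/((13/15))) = -40885/8052328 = -0.01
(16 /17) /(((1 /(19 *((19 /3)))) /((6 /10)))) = 5776 /85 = 67.95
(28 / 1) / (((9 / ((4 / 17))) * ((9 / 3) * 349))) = 112 / 160191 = 0.00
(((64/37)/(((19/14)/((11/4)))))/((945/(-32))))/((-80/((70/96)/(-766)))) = -154/109045845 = -0.00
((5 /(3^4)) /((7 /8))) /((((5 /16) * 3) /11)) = 1408 /1701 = 0.83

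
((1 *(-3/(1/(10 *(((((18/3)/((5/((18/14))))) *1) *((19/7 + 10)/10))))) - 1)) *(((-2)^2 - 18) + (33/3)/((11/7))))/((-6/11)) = -161293/210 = -768.06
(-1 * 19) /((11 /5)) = -95 /11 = -8.64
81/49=1.65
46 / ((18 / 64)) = 163.56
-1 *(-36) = 36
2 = 2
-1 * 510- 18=-528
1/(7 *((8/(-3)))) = -3/56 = -0.05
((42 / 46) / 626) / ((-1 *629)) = -21 / 9056342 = -0.00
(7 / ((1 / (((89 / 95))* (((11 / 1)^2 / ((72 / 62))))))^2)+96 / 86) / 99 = 673.74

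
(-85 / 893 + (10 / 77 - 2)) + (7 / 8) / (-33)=-3287045 / 1650264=-1.99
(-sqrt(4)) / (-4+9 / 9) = 2 / 3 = 0.67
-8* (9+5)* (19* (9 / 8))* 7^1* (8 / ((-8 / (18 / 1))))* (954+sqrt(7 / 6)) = 50274* sqrt(42)+287768376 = 288094188.76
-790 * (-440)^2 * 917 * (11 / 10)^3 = -186672281488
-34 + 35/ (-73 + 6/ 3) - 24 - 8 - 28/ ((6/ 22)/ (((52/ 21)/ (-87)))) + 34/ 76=-63.12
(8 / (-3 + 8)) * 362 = 2896 / 5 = 579.20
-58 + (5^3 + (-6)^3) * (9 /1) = -877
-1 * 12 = -12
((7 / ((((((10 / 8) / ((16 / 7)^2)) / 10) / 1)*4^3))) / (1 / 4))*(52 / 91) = 512 / 49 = 10.45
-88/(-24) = 11/3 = 3.67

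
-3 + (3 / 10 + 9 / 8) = -1.58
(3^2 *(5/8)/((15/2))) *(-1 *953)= -2859/4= -714.75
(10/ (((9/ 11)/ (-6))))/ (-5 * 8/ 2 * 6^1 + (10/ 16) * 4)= 88/ 141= 0.62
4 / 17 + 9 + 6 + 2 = 293 / 17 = 17.24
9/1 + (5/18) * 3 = 59/6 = 9.83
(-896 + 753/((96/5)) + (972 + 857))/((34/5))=155555/1088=142.97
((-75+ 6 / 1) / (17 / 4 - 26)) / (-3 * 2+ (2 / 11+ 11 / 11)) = -1012 / 1537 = -0.66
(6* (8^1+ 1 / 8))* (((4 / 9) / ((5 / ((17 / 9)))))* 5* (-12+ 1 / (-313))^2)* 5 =77985645725 / 2645163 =29482.36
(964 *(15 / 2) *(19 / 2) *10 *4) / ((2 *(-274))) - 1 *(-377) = -635201 / 137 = -4636.50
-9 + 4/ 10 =-43/ 5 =-8.60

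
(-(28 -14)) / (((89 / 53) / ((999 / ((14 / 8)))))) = -423576 / 89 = -4759.28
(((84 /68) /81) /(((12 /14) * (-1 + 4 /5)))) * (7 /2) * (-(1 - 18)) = -5.29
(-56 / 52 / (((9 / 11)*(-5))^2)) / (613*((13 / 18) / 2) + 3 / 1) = -6776 / 23625225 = -0.00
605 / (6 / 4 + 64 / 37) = 44770 / 239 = 187.32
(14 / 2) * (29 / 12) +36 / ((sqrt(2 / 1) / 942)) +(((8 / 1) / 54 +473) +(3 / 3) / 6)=52945 / 108 +16956 * sqrt(2)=24469.64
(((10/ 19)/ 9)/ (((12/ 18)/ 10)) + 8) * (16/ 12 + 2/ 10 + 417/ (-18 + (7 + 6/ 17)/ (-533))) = -26778747556/ 139555665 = -191.89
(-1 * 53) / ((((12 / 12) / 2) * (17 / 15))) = -1590 / 17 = -93.53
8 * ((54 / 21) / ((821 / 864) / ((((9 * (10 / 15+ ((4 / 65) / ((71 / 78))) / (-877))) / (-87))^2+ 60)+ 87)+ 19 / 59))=87965326276247294885376 / 1404687105876028227673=62.62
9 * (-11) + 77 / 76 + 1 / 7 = -52053 / 532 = -97.84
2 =2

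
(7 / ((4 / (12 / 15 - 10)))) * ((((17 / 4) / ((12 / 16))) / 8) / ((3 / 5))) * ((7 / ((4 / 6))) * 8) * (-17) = 325703 / 12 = 27141.92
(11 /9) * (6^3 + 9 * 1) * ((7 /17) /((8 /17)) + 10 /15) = 10175 /24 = 423.96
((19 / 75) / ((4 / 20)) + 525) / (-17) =-7894 / 255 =-30.96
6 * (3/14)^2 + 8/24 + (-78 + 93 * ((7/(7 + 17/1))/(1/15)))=387473/1176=329.48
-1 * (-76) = 76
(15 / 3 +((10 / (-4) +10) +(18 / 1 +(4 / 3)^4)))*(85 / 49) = 66215 / 1134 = 58.39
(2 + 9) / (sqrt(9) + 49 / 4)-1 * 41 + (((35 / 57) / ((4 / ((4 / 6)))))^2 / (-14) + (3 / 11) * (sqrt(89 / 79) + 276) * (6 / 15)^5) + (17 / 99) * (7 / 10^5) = -77518744793737 / 1962071100000 + 96 * sqrt(7031) / 2715625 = -39.51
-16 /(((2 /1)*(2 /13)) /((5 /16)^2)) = -325 /64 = -5.08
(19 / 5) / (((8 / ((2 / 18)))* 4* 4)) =19 / 5760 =0.00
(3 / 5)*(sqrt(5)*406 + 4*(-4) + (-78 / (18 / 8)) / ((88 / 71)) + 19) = -824 / 55 + 1218*sqrt(5) / 5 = 529.72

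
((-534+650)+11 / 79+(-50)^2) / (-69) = -206675 / 5451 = -37.92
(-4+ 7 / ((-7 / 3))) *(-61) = 427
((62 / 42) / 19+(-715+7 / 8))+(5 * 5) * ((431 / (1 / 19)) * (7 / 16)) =567238447 / 6384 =88853.14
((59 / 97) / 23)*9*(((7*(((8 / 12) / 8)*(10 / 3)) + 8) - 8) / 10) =413 / 8924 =0.05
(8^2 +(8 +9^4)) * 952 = 6314616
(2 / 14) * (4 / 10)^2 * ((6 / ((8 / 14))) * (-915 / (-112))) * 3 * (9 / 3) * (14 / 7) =4941 / 140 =35.29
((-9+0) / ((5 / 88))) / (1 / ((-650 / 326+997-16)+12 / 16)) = -126482598 / 815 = -155193.37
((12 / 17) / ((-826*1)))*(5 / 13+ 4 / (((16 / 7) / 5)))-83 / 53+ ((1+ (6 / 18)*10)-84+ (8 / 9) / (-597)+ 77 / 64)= -133142277900811 / 1663470139968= -80.04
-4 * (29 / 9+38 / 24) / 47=-173 / 423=-0.41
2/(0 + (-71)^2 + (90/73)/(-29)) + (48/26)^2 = 6147618778/1803518483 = 3.41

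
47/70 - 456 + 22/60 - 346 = -84101/105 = -800.96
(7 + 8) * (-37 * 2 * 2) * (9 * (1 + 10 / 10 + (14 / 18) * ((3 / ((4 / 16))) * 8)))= -1531800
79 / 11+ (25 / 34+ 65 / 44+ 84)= 69859 / 748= 93.39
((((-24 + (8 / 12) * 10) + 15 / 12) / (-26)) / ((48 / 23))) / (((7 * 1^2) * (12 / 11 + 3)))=48829 / 4717440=0.01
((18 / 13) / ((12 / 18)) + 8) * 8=1048 / 13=80.62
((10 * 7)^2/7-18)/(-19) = -682/19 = -35.89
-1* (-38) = 38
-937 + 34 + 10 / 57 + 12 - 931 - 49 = -106637 / 57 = -1870.82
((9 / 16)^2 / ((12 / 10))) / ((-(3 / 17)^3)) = -47.98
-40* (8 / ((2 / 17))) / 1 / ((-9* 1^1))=2720 / 9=302.22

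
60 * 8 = 480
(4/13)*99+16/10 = 2084/65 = 32.06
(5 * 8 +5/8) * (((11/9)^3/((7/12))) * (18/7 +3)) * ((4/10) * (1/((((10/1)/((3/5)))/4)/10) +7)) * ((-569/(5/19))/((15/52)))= -19965926.44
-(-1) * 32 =32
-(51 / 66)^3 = -4913 / 10648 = -0.46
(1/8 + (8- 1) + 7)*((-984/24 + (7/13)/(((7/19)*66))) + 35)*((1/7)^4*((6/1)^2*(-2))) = 1738731/686686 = 2.53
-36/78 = -6/13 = -0.46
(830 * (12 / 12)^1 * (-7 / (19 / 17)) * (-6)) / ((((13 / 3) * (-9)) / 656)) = -129586240 / 247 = -524640.65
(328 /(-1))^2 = 107584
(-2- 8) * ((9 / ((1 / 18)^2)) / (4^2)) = -3645 / 2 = -1822.50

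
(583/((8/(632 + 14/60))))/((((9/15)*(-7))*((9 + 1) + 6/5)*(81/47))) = -2598573835/4572288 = -568.33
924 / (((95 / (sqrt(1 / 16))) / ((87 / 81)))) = 2.61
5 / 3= 1.67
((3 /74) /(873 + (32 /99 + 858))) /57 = 99 /240989806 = 0.00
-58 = -58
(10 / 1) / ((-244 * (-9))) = 5 / 1098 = 0.00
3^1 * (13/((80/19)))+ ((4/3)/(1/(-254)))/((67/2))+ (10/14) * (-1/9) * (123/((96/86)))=-202439/21105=-9.59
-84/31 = -2.71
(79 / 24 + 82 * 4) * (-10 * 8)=-79510 / 3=-26503.33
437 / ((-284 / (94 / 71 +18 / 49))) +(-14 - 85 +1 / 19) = -476590633 / 4693171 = -101.55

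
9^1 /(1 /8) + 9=81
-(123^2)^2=-228886641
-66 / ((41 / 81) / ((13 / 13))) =-5346 / 41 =-130.39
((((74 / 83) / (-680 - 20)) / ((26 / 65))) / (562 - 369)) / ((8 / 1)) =-37 / 17941280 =-0.00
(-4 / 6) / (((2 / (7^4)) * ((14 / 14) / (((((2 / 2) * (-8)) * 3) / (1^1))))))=19208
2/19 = 0.11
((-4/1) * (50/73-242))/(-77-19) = -734/73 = -10.05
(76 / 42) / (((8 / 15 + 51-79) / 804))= -38190 / 721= -52.97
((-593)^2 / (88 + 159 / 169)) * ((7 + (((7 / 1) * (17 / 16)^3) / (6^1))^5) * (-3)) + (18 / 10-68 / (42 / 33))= -230679892939185849638291075948269 / 1572137967674833292828344320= -146730.06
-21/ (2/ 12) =-126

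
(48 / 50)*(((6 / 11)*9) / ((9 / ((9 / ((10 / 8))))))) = 5184 / 1375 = 3.77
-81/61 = -1.33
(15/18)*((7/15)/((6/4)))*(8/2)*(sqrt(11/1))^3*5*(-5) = -945.85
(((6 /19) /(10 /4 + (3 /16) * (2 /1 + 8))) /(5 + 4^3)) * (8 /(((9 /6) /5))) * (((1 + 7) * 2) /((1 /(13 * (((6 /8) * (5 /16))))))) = 4160 /3059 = 1.36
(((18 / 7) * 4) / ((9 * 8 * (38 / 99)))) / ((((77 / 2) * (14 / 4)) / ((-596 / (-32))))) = 0.05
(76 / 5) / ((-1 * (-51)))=76 / 255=0.30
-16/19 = -0.84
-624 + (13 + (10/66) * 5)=-20138/33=-610.24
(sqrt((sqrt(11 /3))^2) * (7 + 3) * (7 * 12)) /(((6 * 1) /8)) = 1120 * sqrt(33) /3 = 2144.64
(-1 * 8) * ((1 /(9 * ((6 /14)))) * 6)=-112 /9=-12.44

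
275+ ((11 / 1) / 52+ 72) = 18055 / 52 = 347.21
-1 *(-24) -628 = -604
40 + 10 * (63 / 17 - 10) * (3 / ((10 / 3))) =-283 / 17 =-16.65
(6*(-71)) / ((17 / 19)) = -476.12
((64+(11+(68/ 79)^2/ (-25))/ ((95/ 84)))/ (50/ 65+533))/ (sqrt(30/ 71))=7100669446*sqrt(2130)/ 1542786901875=0.21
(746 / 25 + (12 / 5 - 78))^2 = 1308736 / 625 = 2093.98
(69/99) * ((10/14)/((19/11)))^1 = 115/399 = 0.29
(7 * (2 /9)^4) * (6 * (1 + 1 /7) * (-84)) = -7168 /729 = -9.83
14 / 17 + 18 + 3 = 371 / 17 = 21.82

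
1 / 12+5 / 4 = 4 / 3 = 1.33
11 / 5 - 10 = -39 / 5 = -7.80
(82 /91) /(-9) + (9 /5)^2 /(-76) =-222139 /1556100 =-0.14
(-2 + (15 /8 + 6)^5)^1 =30284.76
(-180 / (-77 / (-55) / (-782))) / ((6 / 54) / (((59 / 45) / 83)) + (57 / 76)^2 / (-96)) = 21260390400 / 1486121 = 14305.96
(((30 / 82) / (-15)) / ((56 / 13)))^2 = 169 / 5271616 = 0.00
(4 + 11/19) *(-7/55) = -0.58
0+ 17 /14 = 17 /14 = 1.21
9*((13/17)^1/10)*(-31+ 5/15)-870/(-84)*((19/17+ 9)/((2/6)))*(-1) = -199608/595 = -335.48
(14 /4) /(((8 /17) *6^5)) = 119 /124416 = 0.00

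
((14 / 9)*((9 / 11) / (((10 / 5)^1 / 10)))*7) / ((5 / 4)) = 392 / 11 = 35.64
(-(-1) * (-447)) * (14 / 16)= -3129 / 8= -391.12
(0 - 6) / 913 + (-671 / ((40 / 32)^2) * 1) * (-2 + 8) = -58811958 / 22825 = -2576.65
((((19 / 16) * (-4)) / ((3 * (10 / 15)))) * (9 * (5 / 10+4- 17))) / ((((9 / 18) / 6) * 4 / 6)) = 38475 / 8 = 4809.38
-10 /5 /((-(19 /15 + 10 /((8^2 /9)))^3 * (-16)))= -13824000 /2111932187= -0.01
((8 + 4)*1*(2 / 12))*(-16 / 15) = -32 / 15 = -2.13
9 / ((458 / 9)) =81 / 458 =0.18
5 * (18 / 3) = 30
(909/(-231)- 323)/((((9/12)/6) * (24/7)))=-25174/33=-762.85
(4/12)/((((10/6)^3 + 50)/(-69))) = -621/1475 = -0.42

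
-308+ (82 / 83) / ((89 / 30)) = -2272736 / 7387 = -307.67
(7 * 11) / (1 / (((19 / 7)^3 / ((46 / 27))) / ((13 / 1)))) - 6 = 1861311 / 29302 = 63.52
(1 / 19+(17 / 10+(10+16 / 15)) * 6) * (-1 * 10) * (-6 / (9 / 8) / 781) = 21184 / 4047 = 5.23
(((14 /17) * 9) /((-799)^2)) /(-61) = -126 /662021837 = -0.00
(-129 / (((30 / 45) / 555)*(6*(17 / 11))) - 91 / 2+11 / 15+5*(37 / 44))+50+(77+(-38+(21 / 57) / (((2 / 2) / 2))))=-614617627 / 53295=-11532.37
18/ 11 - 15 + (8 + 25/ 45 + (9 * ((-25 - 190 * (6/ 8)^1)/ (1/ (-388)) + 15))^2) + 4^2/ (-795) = 8979654200749207/ 26235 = 342277652020.17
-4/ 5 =-0.80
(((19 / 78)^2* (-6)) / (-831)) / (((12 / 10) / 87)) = 52345 / 1685268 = 0.03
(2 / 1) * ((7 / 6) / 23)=7 / 69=0.10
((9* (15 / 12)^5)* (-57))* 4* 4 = -1603125 / 64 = -25048.83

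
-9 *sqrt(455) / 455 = -0.42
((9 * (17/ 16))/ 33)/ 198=17/ 11616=0.00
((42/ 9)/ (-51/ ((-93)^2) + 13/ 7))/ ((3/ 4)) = 47089/ 14010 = 3.36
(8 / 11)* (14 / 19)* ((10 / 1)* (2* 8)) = 85.74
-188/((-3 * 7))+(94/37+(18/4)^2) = 98657/3108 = 31.74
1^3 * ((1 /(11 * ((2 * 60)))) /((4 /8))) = 0.00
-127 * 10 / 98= -635 / 49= -12.96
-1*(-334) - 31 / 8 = 2641 / 8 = 330.12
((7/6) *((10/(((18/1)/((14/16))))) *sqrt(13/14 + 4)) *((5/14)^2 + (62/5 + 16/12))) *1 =40751 *sqrt(966)/72576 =17.45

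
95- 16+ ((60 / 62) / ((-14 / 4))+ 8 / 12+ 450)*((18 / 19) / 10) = 2508197 / 20615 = 121.67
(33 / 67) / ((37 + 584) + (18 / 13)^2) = 1859 / 2351097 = 0.00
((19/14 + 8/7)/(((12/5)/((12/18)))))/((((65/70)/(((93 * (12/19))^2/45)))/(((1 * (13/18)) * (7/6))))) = 470890/9747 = 48.31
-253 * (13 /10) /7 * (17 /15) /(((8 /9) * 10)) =-5.99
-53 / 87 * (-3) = 53 / 29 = 1.83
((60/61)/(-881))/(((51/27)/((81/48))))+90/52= 82176345/47507044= 1.73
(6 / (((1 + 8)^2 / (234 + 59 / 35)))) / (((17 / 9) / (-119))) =-1099.87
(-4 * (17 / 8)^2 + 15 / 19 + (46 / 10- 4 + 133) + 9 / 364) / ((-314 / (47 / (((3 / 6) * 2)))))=-756407049 / 43432480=-17.42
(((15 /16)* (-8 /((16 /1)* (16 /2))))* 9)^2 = 18225 /65536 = 0.28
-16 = -16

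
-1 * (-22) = 22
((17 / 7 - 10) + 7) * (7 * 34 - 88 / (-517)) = -136.10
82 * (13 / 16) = 533 / 8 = 66.62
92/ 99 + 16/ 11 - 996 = -98368/ 99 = -993.62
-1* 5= -5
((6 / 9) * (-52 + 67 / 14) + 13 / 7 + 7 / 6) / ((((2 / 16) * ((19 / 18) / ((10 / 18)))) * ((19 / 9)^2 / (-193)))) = 249085800 / 48013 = 5187.88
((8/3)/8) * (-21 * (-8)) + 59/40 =2299/40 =57.48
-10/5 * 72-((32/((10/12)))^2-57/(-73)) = -1619.34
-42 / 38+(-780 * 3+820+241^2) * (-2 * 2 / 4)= -1074680 / 19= -56562.11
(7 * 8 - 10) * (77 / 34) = 1771 / 17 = 104.18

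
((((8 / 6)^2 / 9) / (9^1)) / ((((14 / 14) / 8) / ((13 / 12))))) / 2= 208 / 2187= 0.10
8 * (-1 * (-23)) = 184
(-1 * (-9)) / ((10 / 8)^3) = 576 / 125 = 4.61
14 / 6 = 7 / 3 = 2.33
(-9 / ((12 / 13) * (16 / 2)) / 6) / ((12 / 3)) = -13 / 256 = -0.05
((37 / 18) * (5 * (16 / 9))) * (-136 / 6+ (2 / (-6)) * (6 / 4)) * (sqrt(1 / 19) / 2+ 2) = -205720 / 243 - 51430 * sqrt(19) / 4617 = -895.14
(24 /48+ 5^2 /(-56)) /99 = 1 /1848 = 0.00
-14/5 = -2.80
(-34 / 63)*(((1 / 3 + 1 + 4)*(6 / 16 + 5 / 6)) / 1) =-1972 / 567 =-3.48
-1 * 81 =-81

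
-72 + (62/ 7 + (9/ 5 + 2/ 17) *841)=922011/ 595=1549.60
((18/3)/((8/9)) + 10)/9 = 67/36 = 1.86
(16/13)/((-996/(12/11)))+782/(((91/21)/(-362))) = -65327.08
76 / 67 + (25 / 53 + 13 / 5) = 74678 / 17755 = 4.21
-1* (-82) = 82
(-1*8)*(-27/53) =216/53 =4.08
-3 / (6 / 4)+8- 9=-3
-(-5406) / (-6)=-901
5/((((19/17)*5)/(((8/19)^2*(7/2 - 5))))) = -1632/6859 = -0.24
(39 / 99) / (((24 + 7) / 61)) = 793 / 1023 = 0.78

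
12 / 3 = 4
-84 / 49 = -12 / 7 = -1.71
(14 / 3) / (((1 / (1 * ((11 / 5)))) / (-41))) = -420.93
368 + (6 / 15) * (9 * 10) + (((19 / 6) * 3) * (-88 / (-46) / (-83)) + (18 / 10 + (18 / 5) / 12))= 7748269 / 19090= 405.88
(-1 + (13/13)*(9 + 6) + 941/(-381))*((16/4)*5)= 87860/381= 230.60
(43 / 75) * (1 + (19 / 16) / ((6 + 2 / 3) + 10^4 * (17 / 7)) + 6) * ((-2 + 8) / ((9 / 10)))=2456851397 / 91825200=26.76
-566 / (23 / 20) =-11320 / 23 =-492.17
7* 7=49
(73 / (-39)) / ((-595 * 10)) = 73 / 232050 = 0.00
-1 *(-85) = 85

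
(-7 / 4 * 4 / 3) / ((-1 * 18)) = 7 / 54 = 0.13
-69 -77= -146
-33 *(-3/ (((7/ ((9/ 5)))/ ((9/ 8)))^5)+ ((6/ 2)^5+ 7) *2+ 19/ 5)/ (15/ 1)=-9537526674354767/ 8605184000000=-1108.35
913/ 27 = 33.81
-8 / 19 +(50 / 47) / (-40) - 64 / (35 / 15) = -697017 / 25004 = -27.88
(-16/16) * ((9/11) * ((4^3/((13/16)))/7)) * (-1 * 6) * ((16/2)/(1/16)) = 7077888/1001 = 7070.82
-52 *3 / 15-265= -1377 / 5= -275.40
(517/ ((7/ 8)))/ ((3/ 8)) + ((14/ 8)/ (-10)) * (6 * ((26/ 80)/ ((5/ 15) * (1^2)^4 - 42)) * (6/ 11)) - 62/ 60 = 1574.59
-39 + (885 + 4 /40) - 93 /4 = 16457 /20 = 822.85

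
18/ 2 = 9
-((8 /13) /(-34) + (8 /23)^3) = -64484 /2688907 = -0.02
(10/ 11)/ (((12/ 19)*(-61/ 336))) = -5320/ 671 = -7.93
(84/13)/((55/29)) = 2436/715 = 3.41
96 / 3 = 32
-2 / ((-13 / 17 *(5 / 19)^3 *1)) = 233206 / 1625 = 143.51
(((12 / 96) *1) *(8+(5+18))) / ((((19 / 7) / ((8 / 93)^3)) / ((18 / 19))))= 896 / 1040763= 0.00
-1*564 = -564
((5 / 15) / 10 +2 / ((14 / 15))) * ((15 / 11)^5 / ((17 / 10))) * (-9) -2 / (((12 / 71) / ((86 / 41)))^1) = -186566640032 / 2357303487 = -79.14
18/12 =1.50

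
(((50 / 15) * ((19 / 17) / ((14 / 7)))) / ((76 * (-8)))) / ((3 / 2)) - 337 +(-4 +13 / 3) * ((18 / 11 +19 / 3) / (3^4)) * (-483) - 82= -316155245 / 727056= -434.84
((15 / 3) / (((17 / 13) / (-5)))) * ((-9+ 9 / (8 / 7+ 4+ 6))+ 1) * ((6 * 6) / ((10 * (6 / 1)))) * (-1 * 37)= -6105 / 2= -3052.50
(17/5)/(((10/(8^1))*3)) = 68/75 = 0.91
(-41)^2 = 1681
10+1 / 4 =41 / 4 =10.25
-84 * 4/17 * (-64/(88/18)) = 48384/187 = 258.74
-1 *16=-16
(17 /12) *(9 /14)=0.91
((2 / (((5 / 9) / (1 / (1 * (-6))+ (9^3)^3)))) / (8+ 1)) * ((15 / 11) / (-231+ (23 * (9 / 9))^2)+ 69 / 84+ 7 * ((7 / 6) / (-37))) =7167255023346359 / 76410180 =93799740.08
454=454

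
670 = 670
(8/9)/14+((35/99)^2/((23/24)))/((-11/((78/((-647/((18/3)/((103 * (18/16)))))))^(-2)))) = -38073824559583/125159658624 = -304.20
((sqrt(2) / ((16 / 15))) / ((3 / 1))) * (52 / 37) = 65 * sqrt(2) / 148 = 0.62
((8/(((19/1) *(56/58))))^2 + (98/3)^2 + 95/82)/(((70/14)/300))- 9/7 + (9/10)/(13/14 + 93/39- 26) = 2879544192164852/44918296815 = 64106.26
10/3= 3.33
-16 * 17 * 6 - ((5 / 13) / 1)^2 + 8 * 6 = -267721 / 169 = -1584.15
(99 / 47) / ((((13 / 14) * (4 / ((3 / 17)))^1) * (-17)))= -2079 / 353158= -0.01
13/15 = 0.87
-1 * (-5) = 5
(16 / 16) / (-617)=-1 / 617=-0.00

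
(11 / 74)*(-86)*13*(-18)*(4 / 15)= 147576 / 185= 797.71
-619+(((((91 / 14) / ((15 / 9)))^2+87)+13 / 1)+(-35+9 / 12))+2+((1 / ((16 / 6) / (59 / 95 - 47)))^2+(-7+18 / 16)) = -6914729 / 28880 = -239.43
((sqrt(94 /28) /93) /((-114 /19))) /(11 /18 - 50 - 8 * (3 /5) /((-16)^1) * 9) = 5 * sqrt(658) /1823668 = 0.00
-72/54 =-1.33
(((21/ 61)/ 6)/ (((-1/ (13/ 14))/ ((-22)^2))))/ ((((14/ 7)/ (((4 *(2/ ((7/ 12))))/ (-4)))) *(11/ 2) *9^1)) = 1144/ 1281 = 0.89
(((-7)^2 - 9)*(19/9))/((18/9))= 380/9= 42.22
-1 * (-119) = 119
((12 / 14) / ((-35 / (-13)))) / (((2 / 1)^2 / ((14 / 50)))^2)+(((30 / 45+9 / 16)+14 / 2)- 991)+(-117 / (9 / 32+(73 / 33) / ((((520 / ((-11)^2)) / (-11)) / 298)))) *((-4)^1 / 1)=-1552306551242771 / 1579077150000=-983.05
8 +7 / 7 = 9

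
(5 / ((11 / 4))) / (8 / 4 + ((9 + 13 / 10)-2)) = 200 / 1133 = 0.18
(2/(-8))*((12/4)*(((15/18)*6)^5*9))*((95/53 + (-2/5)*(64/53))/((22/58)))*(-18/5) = 262147.19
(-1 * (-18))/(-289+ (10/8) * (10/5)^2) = -9/142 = -0.06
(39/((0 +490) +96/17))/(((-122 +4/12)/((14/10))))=-13923/15377450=-0.00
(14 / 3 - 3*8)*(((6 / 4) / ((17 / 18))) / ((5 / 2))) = -1044 / 85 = -12.28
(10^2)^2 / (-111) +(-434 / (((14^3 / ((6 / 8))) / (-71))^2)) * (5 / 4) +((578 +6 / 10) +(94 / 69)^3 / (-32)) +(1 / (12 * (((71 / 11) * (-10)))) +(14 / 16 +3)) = 73088851513571426567 / 148524295725066240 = 492.10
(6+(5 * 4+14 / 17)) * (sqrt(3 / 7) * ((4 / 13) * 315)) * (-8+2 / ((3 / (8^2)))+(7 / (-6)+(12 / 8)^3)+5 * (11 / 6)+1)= 3861180 * sqrt(21) / 221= 80064.03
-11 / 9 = -1.22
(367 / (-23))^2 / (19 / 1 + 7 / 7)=134689 / 10580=12.73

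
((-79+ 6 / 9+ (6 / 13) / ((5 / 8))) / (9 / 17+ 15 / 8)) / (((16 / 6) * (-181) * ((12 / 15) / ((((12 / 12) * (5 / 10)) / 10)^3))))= 257227 / 24621792000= 0.00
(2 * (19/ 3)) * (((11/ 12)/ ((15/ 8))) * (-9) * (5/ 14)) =-418/ 21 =-19.90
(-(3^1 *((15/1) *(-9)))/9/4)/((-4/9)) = -405/16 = -25.31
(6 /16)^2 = 9 /64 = 0.14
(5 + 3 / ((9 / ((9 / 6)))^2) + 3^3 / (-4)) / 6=-5 / 18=-0.28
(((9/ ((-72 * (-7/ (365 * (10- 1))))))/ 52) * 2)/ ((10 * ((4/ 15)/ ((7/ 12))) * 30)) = 219/ 13312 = 0.02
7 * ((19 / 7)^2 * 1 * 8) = 2888 / 7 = 412.57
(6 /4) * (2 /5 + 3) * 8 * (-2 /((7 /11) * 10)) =-2244 /175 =-12.82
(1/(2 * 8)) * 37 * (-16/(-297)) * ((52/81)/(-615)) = -1924/14795055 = -0.00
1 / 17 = 0.06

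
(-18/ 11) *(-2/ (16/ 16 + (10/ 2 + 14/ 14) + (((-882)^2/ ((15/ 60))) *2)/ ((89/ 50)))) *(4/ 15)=4272/ 17114362265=0.00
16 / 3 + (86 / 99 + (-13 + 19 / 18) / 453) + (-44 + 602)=50603171 / 89694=564.18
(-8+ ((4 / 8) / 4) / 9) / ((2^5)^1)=-575 / 2304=-0.25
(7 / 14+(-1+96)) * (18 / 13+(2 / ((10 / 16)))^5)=1307178979 / 40625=32176.71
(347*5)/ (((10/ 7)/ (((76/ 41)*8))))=738416/ 41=18010.15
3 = 3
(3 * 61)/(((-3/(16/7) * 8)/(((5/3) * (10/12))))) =-24.21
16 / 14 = 8 / 7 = 1.14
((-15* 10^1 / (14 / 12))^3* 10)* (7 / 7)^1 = -7290000000 / 343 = -21253644.31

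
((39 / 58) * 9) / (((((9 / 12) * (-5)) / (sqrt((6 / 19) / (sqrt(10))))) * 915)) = -78 * 2^(1 / 4) * 5^(3 / 4) * sqrt(57) / 4201375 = -0.00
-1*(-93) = 93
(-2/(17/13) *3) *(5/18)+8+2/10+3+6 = 4061/255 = 15.93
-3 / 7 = -0.43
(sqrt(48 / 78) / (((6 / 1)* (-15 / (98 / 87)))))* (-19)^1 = 1862* sqrt(26) / 50895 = 0.19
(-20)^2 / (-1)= -400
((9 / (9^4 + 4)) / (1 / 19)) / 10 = 171 / 65650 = 0.00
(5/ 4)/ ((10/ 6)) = 3/ 4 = 0.75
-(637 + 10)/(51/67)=-43349/51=-849.98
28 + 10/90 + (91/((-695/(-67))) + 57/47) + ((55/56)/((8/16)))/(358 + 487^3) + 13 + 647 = 60338461547533633/86432832968580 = 698.10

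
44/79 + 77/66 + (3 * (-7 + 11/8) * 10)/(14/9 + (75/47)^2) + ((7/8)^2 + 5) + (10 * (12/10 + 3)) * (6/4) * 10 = 737664849187/1236965568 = 596.35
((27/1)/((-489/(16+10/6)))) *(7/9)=-371/489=-0.76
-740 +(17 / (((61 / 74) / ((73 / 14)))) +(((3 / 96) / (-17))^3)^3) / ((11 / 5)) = -13544553774565375062784113379415 / 19597950547990359996826124288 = -691.12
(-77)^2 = 5929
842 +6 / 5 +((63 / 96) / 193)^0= 4221 / 5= 844.20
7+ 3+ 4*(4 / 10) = 58 / 5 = 11.60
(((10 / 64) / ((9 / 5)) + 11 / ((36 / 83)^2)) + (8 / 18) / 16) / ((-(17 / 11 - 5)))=1670405 / 98496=16.96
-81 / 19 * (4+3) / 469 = -81 / 1273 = -0.06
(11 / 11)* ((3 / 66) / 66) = 1 / 1452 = 0.00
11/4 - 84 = -325/4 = -81.25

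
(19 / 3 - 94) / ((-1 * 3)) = 263 / 9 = 29.22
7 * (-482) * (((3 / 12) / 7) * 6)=-723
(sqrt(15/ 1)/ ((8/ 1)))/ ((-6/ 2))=-sqrt(15)/ 24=-0.16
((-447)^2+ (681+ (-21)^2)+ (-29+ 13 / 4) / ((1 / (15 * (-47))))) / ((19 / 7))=6134373 / 76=80715.43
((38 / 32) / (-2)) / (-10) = 19 / 320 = 0.06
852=852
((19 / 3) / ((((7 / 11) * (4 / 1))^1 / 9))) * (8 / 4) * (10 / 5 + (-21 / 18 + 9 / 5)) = 16511 / 140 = 117.94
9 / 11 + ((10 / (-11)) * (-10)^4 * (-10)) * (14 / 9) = 14000081 / 99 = 141414.96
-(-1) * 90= 90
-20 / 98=-10 / 49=-0.20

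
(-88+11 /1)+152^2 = 23027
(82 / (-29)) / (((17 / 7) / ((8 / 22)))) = -2296 / 5423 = -0.42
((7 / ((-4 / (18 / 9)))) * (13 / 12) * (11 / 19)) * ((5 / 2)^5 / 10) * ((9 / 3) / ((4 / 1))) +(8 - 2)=-392153 / 38912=-10.08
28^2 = 784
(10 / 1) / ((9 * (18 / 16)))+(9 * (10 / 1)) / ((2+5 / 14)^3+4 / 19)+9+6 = 1278515245 / 56196099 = 22.75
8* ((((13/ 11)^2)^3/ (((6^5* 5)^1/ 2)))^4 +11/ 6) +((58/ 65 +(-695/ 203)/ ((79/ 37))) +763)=28482763459151644596208223819681013482878707240641/ 36659453013620233865117389284496359403115520000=776.96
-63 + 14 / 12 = -371 / 6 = -61.83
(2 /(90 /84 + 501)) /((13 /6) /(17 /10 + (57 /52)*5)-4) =-26138 /24266451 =-0.00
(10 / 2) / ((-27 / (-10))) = 50 / 27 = 1.85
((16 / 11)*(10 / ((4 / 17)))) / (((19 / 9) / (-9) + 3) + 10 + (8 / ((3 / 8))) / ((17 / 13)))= 468180 / 220231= 2.13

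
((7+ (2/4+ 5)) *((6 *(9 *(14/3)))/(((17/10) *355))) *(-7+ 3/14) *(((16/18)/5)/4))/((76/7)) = -175/1207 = -0.14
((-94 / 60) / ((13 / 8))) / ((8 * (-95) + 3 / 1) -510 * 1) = 0.00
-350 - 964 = -1314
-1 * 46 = -46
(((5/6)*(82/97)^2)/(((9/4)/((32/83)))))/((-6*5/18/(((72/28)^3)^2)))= -1626298269696/91877633603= -17.70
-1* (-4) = 4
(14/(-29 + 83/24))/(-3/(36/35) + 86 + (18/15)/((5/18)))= -0.01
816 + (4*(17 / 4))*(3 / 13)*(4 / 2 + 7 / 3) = 833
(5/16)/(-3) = -5/48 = -0.10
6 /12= 1 /2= 0.50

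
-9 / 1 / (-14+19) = -9 / 5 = -1.80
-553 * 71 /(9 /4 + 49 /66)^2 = -8659728 /1975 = -4384.67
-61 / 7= -8.71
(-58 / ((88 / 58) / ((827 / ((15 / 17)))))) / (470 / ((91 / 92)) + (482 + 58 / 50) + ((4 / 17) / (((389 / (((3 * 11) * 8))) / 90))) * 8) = -35576264563385 / 1065722978562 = -33.38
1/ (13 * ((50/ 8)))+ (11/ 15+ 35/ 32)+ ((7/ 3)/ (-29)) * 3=1445881/ 904800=1.60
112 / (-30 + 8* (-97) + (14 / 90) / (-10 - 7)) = -85680 / 616597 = -0.14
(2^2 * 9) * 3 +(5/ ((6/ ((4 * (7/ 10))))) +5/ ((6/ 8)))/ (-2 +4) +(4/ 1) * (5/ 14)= 1595/ 14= 113.93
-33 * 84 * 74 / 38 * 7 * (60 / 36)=-1196580 / 19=-62977.89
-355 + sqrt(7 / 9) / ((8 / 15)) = -355 + 5 * sqrt(7) / 8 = -353.35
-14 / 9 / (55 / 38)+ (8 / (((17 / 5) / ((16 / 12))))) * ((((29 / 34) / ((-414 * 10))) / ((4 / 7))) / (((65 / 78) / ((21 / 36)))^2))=-212281657 / 197415900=-1.08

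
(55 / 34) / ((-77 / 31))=-155 / 238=-0.65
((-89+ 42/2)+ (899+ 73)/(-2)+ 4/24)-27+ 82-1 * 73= -3431/6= -571.83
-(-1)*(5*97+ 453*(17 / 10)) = 12551 / 10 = 1255.10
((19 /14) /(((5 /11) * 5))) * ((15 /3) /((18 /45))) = 209 /28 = 7.46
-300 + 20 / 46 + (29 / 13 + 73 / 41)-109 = -4959427 / 12259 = -404.55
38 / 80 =19 / 40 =0.48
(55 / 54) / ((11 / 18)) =5 / 3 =1.67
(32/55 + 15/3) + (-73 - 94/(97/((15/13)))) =-4753338/69355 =-68.54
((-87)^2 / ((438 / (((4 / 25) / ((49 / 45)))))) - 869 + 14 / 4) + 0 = -30868107 / 35770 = -862.96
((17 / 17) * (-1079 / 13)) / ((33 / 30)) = -830 / 11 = -75.45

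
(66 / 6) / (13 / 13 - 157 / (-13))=143 / 170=0.84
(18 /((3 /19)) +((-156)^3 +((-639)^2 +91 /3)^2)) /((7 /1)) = 1500723136198 /63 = 23821002161.87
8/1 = 8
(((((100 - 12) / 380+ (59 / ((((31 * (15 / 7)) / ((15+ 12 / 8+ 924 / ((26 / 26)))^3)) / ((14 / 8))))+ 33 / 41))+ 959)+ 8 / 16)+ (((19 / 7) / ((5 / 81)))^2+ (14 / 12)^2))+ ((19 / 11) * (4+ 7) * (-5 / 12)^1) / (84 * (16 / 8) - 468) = 1224045997451059653 / 946640800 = 1293041666.33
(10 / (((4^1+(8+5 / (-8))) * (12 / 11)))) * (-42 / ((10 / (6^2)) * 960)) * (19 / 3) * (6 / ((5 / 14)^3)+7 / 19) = -3450601 / 32500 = -106.17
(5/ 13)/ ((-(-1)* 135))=1/ 351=0.00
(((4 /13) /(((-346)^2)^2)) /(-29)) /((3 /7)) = -7 /4052350565484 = -0.00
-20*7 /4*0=0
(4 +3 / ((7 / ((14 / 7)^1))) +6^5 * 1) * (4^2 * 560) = 69716480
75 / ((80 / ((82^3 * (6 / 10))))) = 620289 / 2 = 310144.50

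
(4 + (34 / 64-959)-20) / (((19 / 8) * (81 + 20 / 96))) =-187098 / 37031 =-5.05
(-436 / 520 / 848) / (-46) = 109 / 5071040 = 0.00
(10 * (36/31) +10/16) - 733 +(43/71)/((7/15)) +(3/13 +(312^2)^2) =15183425574046167/1602328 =9475853616.77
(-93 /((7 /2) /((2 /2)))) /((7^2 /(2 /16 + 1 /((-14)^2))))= -4743 /67228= -0.07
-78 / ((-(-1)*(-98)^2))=-39 / 4802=-0.01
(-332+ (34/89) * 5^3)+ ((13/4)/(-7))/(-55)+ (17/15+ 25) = -258.11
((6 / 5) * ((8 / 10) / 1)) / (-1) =-24 / 25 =-0.96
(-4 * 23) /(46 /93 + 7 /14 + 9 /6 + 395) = -8556 /36967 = -0.23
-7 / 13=-0.54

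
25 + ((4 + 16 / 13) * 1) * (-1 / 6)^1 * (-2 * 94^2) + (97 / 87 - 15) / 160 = 349055377 / 22620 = 15431.27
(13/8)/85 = 0.02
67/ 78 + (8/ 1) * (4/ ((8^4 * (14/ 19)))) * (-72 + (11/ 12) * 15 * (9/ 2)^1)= 420235/ 559104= 0.75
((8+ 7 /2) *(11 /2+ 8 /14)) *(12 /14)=5865 /98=59.85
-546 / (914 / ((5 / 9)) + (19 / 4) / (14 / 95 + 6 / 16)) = -541905 / 1641886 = -0.33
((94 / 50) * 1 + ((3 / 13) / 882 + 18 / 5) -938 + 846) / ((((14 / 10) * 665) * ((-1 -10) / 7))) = 8266961 / 139789650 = 0.06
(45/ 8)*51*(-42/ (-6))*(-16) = -32130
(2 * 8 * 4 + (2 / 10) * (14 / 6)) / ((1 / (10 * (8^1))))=15472 / 3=5157.33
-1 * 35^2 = -1225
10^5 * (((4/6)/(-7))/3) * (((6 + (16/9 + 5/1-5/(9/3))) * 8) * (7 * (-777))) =41440000000/27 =1534814814.81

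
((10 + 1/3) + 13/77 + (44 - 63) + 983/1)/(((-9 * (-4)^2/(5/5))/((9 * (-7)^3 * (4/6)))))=5515195/396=13927.26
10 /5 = 2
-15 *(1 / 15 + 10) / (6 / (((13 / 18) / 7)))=-1963 / 756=-2.60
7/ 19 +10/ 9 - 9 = -1286/ 171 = -7.52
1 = 1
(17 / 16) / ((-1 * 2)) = -17 / 32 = -0.53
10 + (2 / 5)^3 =1258 / 125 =10.06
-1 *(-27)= 27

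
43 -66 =-23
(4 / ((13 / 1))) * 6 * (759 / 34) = 9108 / 221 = 41.21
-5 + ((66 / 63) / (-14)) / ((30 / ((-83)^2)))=-97829 / 4410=-22.18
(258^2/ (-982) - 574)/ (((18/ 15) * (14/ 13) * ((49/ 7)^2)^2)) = -0.21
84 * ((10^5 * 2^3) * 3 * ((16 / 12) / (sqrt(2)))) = 134400000 * sqrt(2) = 190070302.78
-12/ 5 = -2.40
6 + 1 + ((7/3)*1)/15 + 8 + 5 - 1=862/45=19.16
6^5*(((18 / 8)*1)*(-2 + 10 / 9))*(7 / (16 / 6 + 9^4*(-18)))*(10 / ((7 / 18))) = 4199040 / 177143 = 23.70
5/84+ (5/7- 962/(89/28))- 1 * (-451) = 1114837/7476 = 149.12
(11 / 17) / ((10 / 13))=143 / 170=0.84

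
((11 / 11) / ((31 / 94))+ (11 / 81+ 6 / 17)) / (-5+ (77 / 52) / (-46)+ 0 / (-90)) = -359519992 / 513823419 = -0.70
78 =78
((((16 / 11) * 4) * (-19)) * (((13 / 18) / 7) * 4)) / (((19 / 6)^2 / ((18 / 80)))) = -7488 / 7315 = -1.02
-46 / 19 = -2.42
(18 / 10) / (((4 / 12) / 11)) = 297 / 5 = 59.40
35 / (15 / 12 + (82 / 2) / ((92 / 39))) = 1610 / 857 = 1.88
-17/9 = -1.89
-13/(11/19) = -247/11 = -22.45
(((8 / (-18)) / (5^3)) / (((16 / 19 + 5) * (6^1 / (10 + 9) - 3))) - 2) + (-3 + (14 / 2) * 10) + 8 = 464911069 / 6368625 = 73.00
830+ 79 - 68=841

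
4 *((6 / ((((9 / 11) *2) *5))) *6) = 88 / 5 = 17.60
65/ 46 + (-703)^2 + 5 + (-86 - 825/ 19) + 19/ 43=18568756357/ 37582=494086.43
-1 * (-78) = 78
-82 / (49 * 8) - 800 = -156841 / 196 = -800.21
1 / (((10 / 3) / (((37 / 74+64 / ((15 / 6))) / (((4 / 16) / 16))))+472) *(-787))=-12528 / 4653720667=-0.00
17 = 17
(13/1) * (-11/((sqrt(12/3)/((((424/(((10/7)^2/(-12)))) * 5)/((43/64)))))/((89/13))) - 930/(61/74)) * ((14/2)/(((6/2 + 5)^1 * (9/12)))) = 138736447178/13115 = 10578455.75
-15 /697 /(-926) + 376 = 242678687 /645422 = 376.00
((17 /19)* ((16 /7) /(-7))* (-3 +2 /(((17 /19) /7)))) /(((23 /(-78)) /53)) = 14220960 /21413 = 664.13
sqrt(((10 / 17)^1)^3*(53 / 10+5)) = 10*sqrt(1751) / 289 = 1.45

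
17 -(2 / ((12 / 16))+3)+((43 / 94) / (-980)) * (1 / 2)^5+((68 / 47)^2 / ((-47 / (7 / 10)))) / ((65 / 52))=1104564785243 / 97676678400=11.31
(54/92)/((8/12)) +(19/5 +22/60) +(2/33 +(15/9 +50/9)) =112301/9108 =12.33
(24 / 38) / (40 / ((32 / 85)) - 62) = 16 / 1121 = 0.01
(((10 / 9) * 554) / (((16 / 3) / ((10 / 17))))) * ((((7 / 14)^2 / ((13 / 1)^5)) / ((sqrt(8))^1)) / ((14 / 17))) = 6925 * sqrt(2) / 499017792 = 0.00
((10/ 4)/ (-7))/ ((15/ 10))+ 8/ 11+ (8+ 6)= 3347/ 231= 14.49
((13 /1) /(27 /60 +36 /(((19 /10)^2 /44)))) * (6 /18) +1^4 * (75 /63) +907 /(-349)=-32504332198 /23242083921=-1.40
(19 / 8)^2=5.64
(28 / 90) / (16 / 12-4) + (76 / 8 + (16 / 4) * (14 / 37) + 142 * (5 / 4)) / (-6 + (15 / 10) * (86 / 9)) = 49961 / 2220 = 22.50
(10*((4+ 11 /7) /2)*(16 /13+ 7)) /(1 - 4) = -535 /7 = -76.43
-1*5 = -5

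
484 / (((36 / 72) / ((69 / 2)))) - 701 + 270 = 32965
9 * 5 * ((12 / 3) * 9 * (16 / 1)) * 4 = 103680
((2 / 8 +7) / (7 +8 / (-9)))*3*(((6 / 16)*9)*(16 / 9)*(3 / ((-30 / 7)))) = -16443 / 1100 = -14.95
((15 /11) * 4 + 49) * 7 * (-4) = -16772 /11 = -1524.73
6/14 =3/7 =0.43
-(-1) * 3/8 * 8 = 3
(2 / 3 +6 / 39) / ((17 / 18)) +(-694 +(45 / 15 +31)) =-145668 / 221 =-659.13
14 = 14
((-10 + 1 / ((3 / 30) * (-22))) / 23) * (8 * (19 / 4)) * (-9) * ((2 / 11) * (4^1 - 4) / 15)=0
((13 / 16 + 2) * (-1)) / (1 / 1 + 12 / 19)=-1.72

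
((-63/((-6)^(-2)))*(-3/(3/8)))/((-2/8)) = -72576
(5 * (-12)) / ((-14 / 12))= 360 / 7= 51.43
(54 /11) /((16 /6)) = 81 /44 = 1.84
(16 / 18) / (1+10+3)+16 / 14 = 76 / 63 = 1.21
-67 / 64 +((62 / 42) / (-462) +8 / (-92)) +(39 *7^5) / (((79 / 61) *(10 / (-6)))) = -856537945765973 / 2820565440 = -303675.97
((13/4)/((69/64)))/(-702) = -8/1863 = -0.00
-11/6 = -1.83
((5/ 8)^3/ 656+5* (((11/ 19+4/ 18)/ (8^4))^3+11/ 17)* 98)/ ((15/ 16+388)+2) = 7593487926596421680513/ 9362854717909333180416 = 0.81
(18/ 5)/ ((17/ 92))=1656/ 85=19.48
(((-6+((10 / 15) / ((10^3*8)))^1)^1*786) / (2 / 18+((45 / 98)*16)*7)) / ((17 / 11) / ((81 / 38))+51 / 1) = -529439102577 / 299288978000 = -1.77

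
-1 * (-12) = 12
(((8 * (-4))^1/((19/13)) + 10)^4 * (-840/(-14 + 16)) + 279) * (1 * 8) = -8765135250888/130321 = -67258041.69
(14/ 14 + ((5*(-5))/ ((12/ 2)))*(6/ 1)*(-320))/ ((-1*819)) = -127/ 13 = -9.77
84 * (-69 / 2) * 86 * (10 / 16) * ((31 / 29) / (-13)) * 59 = 569797515 / 754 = 755699.62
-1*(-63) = 63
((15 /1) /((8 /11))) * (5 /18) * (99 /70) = 1815 /224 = 8.10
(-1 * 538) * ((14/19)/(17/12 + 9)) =-90384/2375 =-38.06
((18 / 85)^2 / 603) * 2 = 0.00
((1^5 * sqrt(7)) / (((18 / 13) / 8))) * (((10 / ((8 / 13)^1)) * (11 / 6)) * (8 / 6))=18590 * sqrt(7) / 81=607.22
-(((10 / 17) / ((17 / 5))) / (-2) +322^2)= -29964651 / 289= -103683.91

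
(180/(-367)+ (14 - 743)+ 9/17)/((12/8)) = -3031992/6239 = -485.97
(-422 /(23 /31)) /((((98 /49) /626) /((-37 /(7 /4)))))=606010568 /161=3764040.80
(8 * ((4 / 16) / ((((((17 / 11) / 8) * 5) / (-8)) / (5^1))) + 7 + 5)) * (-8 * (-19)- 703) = -123424 / 17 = -7260.24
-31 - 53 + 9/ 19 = -1587/ 19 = -83.53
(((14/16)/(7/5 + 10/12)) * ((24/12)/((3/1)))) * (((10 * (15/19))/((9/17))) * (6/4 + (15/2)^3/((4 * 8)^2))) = 7.45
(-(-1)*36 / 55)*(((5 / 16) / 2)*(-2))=-9 / 44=-0.20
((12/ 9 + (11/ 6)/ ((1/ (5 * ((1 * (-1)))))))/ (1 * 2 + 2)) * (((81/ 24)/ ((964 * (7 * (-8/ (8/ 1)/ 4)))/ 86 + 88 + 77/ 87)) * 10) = -168345/ 176432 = -0.95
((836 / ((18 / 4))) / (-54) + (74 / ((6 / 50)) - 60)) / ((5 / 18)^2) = 537736 / 75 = 7169.81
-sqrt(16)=-4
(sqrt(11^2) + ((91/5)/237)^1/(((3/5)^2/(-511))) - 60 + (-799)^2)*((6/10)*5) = 1914728.99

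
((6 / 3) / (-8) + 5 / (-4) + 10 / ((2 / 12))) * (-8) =-468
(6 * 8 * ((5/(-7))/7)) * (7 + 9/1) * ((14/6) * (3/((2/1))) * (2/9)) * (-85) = 108800/21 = 5180.95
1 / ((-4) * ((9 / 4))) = -1 / 9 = -0.11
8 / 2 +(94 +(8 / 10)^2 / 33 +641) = 609691 / 825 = 739.02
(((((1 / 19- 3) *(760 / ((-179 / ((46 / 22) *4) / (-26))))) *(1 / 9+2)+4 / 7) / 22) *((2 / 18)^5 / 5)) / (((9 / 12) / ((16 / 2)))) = -0.01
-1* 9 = -9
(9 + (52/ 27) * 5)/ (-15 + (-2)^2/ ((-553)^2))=-153821927/ 123852537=-1.24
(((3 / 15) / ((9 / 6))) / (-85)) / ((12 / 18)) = -1 / 425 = -0.00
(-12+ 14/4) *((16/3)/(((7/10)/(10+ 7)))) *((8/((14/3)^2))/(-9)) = 46240/1029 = 44.94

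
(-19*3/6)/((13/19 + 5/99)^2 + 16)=-67225059/117041000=-0.57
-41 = -41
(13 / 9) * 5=65 / 9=7.22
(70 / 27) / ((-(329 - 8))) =-70 / 8667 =-0.01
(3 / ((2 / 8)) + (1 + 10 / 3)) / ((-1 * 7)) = -7 / 3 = -2.33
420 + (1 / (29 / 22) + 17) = 12695 / 29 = 437.76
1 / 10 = 0.10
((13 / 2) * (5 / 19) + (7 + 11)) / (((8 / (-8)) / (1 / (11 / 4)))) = -1498 / 209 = -7.17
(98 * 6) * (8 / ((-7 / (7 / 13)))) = -4704 / 13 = -361.85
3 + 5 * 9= 48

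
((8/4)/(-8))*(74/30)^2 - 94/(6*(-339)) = -49999/33900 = -1.47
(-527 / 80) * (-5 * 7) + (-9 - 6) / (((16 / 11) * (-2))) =7543 / 32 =235.72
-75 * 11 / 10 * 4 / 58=-165 / 29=-5.69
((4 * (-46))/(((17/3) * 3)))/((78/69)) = -2116/221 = -9.57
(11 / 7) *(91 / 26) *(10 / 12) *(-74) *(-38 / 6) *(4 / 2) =38665 / 9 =4296.11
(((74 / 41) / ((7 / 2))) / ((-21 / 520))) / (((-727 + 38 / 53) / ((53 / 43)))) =16629280 / 767375721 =0.02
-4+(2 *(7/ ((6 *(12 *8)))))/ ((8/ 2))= -4601/ 1152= -3.99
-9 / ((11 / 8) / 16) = -1152 / 11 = -104.73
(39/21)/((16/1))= 13/112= 0.12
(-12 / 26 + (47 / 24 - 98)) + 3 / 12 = -30031 / 312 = -96.25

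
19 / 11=1.73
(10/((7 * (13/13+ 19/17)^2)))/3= 1445/13608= 0.11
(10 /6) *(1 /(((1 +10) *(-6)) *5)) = -1 /198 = -0.01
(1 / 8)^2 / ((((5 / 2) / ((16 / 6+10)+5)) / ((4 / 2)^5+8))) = 53 / 12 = 4.42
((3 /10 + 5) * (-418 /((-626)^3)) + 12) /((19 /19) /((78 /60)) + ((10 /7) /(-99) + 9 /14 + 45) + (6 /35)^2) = 4641081640850655 /17955962255013532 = 0.26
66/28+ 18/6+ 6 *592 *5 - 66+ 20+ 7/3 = 744311/42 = 17721.69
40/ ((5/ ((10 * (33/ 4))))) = 660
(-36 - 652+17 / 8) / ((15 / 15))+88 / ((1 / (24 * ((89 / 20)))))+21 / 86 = 14985963 / 1720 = 8712.77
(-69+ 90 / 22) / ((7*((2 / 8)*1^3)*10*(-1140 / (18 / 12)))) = 51 / 10450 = 0.00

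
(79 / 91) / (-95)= -79 / 8645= -0.01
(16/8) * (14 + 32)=92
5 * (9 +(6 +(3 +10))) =140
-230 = -230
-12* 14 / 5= -168 / 5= -33.60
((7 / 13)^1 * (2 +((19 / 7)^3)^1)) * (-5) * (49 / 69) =-12575 / 299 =-42.06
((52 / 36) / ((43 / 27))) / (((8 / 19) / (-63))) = -46683 / 344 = -135.71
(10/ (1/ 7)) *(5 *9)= 3150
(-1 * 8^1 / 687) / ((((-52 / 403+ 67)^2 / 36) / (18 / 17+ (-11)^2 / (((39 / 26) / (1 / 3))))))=-131495552 / 50188505391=-0.00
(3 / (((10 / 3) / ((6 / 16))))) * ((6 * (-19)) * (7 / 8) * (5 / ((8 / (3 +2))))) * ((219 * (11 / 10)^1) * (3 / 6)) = -25952157 / 2048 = -12671.95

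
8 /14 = 0.57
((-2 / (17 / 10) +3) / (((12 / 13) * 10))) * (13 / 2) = 5239 / 4080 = 1.28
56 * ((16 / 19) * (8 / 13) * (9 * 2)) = 129024 / 247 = 522.36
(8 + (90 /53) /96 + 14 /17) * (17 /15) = 8497 /848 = 10.02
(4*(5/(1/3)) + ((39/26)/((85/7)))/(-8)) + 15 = 101979/1360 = 74.98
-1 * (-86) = 86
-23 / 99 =-0.23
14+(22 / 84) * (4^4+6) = 1735 / 21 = 82.62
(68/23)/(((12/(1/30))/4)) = 34/1035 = 0.03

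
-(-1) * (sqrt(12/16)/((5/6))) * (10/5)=6 * sqrt(3)/5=2.08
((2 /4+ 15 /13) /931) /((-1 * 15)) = -0.00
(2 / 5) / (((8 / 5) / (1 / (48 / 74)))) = 37 / 96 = 0.39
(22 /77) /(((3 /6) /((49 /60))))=7 /15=0.47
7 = 7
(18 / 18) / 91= 0.01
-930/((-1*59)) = 930/59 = 15.76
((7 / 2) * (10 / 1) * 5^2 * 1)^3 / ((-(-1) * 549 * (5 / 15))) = 669921875 / 183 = 3660775.27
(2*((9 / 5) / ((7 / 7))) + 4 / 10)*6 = 24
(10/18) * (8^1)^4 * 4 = 9102.22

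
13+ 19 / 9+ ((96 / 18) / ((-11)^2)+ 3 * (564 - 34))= 1748014 / 1089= 1605.16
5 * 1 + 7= 12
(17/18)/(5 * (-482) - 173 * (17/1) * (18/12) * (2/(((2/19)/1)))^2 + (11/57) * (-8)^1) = -323/545477361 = -0.00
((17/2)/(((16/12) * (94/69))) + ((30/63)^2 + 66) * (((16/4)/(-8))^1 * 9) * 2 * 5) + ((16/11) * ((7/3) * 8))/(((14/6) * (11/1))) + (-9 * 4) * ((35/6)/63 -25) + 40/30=-9258151081/4458608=-2076.47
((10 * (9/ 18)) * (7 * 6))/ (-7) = -30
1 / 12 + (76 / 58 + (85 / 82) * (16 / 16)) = 2.43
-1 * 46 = -46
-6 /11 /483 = -2 /1771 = -0.00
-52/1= -52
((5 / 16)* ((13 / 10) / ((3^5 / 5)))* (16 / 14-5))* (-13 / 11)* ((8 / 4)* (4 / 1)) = 845 / 2772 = 0.30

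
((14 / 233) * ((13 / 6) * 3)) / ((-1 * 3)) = -91 / 699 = -0.13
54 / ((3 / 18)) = 324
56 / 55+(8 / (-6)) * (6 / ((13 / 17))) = -6752 / 715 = -9.44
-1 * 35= -35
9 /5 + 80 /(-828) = 1763 /1035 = 1.70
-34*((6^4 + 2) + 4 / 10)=-220728 / 5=-44145.60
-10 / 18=-5 / 9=-0.56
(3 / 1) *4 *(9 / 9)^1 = 12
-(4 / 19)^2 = -16 / 361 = -0.04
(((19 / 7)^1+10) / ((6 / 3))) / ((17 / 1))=89 / 238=0.37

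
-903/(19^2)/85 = -903/30685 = -0.03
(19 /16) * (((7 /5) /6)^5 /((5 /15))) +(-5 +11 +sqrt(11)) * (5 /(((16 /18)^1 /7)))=315 * sqrt(11) /8 +30618319333 /129600000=366.84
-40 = -40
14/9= 1.56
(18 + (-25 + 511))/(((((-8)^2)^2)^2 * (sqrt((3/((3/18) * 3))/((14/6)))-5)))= -2205/329252864-189 * sqrt(14)/329252864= -0.00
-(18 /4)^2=-81 /4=-20.25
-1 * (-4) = 4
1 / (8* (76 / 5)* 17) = 5 / 10336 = 0.00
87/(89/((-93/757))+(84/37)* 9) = -299367/2422493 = -0.12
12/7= 1.71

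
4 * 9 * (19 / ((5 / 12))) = 8208 / 5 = 1641.60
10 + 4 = 14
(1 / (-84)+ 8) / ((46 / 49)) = 8.51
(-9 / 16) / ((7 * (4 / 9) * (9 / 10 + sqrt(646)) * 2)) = 3645 / 28904512-2025 * sqrt(646) / 14452256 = -0.00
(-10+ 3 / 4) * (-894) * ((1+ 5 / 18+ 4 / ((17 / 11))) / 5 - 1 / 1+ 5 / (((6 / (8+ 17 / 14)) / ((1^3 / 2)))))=853186367 / 28560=29873.47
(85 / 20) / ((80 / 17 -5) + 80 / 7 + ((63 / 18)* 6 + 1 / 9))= 18207 / 138140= 0.13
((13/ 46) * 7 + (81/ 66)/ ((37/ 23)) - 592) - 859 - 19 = -13735010/ 9361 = -1467.26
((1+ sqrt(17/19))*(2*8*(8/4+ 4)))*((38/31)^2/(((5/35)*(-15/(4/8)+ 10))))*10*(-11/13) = 280896*sqrt(323)/12493+ 5337024/12493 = 831.29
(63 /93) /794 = 21 /24614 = 0.00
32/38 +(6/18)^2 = 163/171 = 0.95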